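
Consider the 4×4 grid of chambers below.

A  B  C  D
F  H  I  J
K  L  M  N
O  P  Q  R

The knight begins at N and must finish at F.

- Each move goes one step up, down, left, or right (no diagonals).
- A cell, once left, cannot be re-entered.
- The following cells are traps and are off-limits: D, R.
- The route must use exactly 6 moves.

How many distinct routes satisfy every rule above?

15

Need simple routes of exactly 6 moves from N to F (Manhattan distance 4, so 1 moves are spent on a detour and 1 undoing it).
Branch systematically from the start, pruning whenever the remaining move budget drops below the Manhattan distance to F or differs from it in parity. Grouping the completions by first move — via J: 6; via M: 9 — and summing: 6 + 9 = 15.
That gives 15 routes.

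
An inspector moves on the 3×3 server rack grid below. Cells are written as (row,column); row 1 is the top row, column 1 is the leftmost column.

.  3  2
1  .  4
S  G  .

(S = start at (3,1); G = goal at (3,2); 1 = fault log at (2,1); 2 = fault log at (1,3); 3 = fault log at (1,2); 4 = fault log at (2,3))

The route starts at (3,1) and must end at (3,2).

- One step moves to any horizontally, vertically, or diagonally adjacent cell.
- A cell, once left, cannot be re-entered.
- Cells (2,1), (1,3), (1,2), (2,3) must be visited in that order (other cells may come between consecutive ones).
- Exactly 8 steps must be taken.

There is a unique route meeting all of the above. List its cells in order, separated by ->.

(3,1) -> (2,1) -> (1,1) -> (2,2) -> (1,3) -> (1,2) -> (2,3) -> (3,3) -> (3,2)

The waypoints must appear in the order (2,1), (1,3), (1,2), (2,3), with no cell reused.
Route from (3,1): up 2 to (1,1), down-right 1 to (2,2), up-right 1 to (1,3), left 1 to (1,2), down-right 1 to (2,3), down 1 to (3,3), left 1 to (3,2) — 8 moves in all.
Check: order respected (1 at step 1, 2 at step 4, 3 at step 5, 4 at step 6); 8 moves as required.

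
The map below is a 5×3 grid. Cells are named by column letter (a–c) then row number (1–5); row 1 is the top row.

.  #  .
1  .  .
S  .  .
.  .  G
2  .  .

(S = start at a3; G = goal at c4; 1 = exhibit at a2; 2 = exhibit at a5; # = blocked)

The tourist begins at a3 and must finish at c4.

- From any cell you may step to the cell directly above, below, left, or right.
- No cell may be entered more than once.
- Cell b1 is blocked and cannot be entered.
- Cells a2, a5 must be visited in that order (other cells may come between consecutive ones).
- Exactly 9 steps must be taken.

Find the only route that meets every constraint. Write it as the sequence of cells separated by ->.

The waypoints must appear in the order a2, a5, with no cell reused.
Route from a3: up 1 to a2, right 1 to b2, down 2 to b4, left 1 to a4, down 1 to a5, right 2 to c5, up 1 to c4 — 9 moves in all.
Check: order respected (1 at step 1, 2 at step 6); 9 moves as required.

a3 -> a2 -> b2 -> b3 -> b4 -> a4 -> a5 -> b5 -> c5 -> c4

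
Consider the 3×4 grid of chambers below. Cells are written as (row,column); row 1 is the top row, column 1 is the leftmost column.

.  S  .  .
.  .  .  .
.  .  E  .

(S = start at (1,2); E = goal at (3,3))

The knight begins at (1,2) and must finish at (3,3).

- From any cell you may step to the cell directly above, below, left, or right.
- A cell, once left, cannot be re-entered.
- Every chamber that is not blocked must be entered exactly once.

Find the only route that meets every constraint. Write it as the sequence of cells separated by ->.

Need to visit all 12 open cells exactly once, starting at (1,2) and ending at (3,3).
Cell (1,1) has only two open neighbours ((2,1) and (1,2)), so the path must pass straight through it: one of those is the cell it's entered from and the other is where it exits.
Route from (1,2): left 1 to (1,1), down 2 to (3,1), right 1 to (3,2), up 1 to (2,2), right 1 to (2,3), up 1 to (1,3), right 1 to (1,4), down 2 to (3,4), left 1 to (3,3) — 11 moves in all.
Check: all 12 open cells covered.

(1,2) -> (1,1) -> (2,1) -> (3,1) -> (3,2) -> (2,2) -> (2,3) -> (1,3) -> (1,4) -> (2,4) -> (3,4) -> (3,3)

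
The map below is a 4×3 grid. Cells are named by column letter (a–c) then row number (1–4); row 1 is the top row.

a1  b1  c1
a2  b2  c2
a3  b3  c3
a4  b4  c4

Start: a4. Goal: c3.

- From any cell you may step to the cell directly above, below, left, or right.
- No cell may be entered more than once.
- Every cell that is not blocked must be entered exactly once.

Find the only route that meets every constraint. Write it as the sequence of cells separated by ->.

a4 -> a3 -> a2 -> a1 -> b1 -> c1 -> c2 -> b2 -> b3 -> b4 -> c4 -> c3

Need to visit all 12 open cells exactly once, starting at a4 and ending at c3.
Cell c1 has only two open neighbours (c2 and b1), so the path must pass straight through it: one of those is the cell it's entered from and the other is where it exits.
Route from a4: up 3 to a1, right 2 to c1, down 1 to c2, left 1 to b2, down 2 to b4, right 1 to c4, up 1 to c3 — 11 moves in all.
Check: all 12 open cells covered.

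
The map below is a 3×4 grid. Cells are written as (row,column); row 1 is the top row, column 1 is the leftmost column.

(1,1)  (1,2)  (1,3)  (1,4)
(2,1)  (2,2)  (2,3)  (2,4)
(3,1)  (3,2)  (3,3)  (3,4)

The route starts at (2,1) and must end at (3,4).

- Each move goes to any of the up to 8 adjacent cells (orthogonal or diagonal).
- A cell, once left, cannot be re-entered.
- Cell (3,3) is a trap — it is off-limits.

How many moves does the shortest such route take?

3

With diagonal moves allowed, the Chebyshev distance max(|Δrow|,|Δcol|) from (2,1) to (3,4) is 3, so at least 3 moves are needed.
A route of 3 moves achieves this: (2,1) → (1,2) → (2,3) → (3,4).
Since 3 matches the lower bound, it is optimal.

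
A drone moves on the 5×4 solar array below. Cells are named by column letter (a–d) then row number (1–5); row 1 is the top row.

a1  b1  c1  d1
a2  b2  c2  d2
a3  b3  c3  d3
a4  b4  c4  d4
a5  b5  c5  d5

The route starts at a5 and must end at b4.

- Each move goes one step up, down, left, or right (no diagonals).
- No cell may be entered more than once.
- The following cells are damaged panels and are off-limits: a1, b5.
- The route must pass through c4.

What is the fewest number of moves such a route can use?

Any route passes through c4 somewhere between a5 and b4. Summing Manhattan distances along the two legs (a5 → c4 → b4) gives a lower bound of 3 + 1 = 4 moves.
The shortest route satisfying every rule uses 6 moves: a5 → a4 → a3 → b3 → c3 → c4 → b4.
The no-revisit rule (legs can't share cells) pushes the minimum above the 4-move bound; an exhaustive check rules out every length from 4 to 5, leaving 6 as the minimum.

6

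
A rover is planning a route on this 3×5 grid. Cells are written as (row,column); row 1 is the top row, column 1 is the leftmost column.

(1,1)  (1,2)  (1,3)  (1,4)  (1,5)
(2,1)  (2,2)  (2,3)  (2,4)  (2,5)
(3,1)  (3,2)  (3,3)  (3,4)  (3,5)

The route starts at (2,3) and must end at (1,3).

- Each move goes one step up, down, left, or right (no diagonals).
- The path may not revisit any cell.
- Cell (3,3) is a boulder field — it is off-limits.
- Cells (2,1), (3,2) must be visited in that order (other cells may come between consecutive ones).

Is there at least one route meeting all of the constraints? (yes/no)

Ignoring the required order, 1 revisit-free route from (2,3) to (1,3) passes through all of (2,1) and (3,2); the waypoint orders that occur are (3,2) → (2,1) (1) — never (2,1) → (3,2).

no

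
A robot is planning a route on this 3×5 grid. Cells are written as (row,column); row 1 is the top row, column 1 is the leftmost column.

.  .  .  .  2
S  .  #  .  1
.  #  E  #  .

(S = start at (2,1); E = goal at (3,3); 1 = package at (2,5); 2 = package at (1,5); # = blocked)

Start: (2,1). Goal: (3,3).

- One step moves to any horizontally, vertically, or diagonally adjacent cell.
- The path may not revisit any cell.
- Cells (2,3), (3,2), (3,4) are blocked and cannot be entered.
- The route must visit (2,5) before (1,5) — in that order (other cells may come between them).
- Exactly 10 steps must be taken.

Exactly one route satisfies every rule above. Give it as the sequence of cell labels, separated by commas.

(2,1), (3,1), (2,2), (1,1), (1,2), (1,3), (1,4), (2,5), (1,5), (2,4), (3,3)

The waypoints must appear in the order (2,5), (1,5), with no cell reused.
Route from (2,1): down 1 to (3,1), up-right 1 to (2,2), up-left 1 to (1,1), right 3 to (1,4), down-right 1 to (2,5), up 1 to (1,5), down-left 2 to (3,3) — 10 moves in all.
Check: order respected (1 at step 7, 2 at step 8); 10 moves as required.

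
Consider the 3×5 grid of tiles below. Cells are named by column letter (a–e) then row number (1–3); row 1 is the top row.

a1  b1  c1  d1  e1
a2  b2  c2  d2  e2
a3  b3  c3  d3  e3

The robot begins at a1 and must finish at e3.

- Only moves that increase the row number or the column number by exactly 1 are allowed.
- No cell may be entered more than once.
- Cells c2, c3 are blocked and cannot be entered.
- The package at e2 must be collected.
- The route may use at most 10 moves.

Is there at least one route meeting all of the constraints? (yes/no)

One route that works: a1 → b1 → c1 → d1 → d2 → e2 → e3.

yes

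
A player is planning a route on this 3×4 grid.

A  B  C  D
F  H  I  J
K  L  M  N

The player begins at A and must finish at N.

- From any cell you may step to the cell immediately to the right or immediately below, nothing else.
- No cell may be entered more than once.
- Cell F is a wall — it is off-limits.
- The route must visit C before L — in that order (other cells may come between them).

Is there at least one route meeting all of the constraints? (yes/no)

L lies to the left of C, so going from C to L would need a leftward move — but moves only go right/down, so C cannot be visited before L.

no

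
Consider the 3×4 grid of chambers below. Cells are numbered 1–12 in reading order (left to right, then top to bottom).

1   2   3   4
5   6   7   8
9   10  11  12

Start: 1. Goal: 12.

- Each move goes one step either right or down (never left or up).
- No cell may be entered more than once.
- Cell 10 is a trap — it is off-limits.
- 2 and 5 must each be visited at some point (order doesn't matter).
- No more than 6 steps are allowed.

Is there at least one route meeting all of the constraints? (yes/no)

no

5 is below but to the left of 2: going 2 → 5 would need a leftward move and 5 → 2 an upward move, so no right/down-only route can visit both required cells.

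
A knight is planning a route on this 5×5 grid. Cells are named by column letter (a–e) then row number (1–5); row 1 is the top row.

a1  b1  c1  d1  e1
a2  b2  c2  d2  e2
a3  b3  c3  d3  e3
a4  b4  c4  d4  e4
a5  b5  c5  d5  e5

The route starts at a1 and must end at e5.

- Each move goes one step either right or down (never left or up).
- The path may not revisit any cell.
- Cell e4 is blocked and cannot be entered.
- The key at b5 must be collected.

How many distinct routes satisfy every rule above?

A right/down-only route from a1 to e5 makes exactly 4 down-moves and 4 right-moves in some order.
With no other constraints that would be C(8,4) = 70 routes.
Split at b5 and multiply the segment counts (each segment already excludes blocked cells): a1→b5: 5; b5→e5: 1; product = 5.
That gives 5 routes.

5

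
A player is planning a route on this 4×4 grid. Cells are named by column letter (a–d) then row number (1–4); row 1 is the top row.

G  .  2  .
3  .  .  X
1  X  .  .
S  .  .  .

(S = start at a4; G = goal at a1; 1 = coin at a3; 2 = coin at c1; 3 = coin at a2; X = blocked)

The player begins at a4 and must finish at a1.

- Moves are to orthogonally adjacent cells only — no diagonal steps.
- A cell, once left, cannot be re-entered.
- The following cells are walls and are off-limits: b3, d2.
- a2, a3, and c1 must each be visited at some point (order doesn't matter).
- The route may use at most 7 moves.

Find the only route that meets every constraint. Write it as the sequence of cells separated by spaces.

The budget equals the shortest possible length, so every move has to be on a shortest route through the required cells.
Route from a4: up 2 to a2, right 2 to c2, up 1 to c1, left 2 to a1 — 7 moves in all.
Check: all required cells visited; 7 ≤ 7 moves.

a4 a3 a2 b2 c2 c1 b1 a1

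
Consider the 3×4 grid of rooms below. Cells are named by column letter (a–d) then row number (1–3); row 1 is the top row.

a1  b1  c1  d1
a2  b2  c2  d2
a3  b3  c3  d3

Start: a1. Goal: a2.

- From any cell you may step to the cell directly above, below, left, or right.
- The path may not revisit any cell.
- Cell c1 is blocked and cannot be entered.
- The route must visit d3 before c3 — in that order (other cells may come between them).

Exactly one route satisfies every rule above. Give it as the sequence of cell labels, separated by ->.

The waypoints must appear in the order d3, c3, with no cell reused.
Route from a1: right to b1, down to b2, 2× right (reaching d2), down to d3, 3× left (reaching a3), up to a2 — 9 moves in all.
Check: order respected (d3 at step 5, c3 at step 6).

a1 -> b1 -> b2 -> c2 -> d2 -> d3 -> c3 -> b3 -> a3 -> a2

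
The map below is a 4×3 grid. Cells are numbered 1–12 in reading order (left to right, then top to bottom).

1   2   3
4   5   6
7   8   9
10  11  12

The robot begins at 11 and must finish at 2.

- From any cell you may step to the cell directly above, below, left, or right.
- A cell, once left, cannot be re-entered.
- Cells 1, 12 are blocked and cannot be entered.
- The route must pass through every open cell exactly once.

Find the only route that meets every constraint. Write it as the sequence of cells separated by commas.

Need to visit all 10 open cells exactly once, starting at 11 and ending at 2.
Cell 9 has only two open neighbours (6 and 8), so the path must pass straight through it: one of those is the cell it's entered from and the other is where it exits.
Route from 11: left 1 to 10, up 2 to 4, right 1 to 5, down 1 to 8, right 1 to 9, up 2 to 3, left 1 to 2 — 9 moves in all.
Check: all 10 open cells covered.

11, 10, 7, 4, 5, 8, 9, 6, 3, 2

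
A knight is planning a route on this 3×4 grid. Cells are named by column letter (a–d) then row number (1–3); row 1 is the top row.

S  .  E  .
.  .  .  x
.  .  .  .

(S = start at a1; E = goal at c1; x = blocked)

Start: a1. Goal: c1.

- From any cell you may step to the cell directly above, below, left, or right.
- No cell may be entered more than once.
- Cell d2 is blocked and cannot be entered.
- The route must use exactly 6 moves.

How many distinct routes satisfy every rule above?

Need simple routes of exactly 6 moves from a1 to c1 (Manhattan distance 2, so 2 moves are spent on a detour and 2 undoing it).
Enumerating: a1 a2 a3 b3 b2 b1 c1 | a1 a2 a3 b3 b2 c2 c1 | a1 a2 a3 b3 c3 c2 c1 | a1 a2 b2 b3 c3 c2 c1 | a1 b1 b2 b3 c3 c2 c1.
That gives 5 routes.

5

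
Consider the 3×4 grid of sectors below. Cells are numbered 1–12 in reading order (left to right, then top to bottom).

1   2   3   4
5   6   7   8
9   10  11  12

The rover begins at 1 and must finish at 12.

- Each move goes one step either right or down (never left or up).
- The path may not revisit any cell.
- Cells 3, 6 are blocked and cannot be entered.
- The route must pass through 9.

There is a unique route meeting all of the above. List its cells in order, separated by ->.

1 -> 5 -> 9 -> 10 -> 11 -> 12

Moves only go right or down, so the column and row indices never decrease.
Route from 1: down 2 to 9, right 3 to 12 — 5 moves in all.
Check: all required cells visited.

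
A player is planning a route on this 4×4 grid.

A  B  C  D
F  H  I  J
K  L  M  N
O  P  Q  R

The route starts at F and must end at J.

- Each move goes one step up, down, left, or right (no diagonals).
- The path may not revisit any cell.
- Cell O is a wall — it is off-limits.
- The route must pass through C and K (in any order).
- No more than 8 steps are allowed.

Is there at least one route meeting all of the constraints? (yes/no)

yes

One route that works: F → K → L → H → B → C → I → J.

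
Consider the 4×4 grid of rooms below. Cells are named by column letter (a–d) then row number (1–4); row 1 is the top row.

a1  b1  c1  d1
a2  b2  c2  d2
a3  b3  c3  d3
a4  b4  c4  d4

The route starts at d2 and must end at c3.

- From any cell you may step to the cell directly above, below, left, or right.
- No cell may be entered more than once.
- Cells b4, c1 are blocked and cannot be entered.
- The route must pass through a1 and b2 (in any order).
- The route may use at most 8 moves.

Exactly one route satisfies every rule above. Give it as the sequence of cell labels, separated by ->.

The budget equals the shortest possible length, so every move has to be on a shortest route through the required cells.
Route from d2: left 2 to b2, up 1 to b1, left 1 to a1, down 2 to a3, right 2 to c3 — 8 moves in all.
Check: all required cells visited; 8 ≤ 8 moves.

d2 -> c2 -> b2 -> b1 -> a1 -> a2 -> a3 -> b3 -> c3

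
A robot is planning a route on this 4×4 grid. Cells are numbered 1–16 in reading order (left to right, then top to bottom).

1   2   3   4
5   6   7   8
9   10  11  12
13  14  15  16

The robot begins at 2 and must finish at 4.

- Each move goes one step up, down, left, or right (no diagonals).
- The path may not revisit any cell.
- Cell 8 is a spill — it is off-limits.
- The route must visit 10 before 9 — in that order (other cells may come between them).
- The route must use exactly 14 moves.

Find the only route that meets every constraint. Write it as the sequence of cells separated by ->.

2 -> 1 -> 5 -> 6 -> 10 -> 9 -> 13 -> 14 -> 15 -> 16 -> 12 -> 11 -> 7 -> 3 -> 4

The waypoints must appear in the order 10, 9, with no cell reused.
Route from 2: left to 1, down to 5, right to 6, down to 10, left to 9, down to 13, 3× right (reaching 16), up to 12, left to 11, 2× up (reaching 3), right to 4 — 14 moves in all.
Check: order respected (10 at step 4, 9 at step 5); 14 moves as required.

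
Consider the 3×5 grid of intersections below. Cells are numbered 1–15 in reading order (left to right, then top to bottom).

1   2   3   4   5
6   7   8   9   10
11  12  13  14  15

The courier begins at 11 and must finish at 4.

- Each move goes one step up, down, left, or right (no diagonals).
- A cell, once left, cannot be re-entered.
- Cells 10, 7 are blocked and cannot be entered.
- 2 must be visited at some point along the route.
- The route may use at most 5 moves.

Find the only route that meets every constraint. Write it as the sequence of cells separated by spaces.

Any route must reach 2 and still end at 4 within 5 moves, so the order of the required stops is forced.
Route from 11: up 2 to 1, right 3 to 4 — 5 moves in all.
Check: all required cells visited; 5 ≤ 5 moves.

11 6 1 2 3 4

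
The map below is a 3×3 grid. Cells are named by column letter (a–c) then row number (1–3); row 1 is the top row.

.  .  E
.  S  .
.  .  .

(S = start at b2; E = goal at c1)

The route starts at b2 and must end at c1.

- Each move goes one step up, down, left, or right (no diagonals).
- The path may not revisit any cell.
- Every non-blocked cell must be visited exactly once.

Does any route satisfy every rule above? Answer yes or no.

yes

One route that works: b2 → b1 → a1 → a2 → a3 → b3 → c3 → c2 → c1.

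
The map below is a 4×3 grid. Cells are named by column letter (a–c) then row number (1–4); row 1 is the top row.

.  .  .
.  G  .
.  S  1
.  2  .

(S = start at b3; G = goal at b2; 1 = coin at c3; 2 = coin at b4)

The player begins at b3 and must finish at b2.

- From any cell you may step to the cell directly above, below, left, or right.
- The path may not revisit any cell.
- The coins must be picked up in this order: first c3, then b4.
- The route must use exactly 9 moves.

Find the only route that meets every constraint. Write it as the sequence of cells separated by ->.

b3 -> c3 -> c4 -> b4 -> a4 -> a3 -> a2 -> a1 -> b1 -> b2

The waypoints must appear in the order c3, b4, with no cell reused.
Route from b3: right 1 to c3, down 1 to c4, left 2 to a4, up 3 to a1, right 1 to b1, down 1 to b2 — 9 moves in all.
Check: order respected (1 at step 1, 2 at step 3); 9 moves as required.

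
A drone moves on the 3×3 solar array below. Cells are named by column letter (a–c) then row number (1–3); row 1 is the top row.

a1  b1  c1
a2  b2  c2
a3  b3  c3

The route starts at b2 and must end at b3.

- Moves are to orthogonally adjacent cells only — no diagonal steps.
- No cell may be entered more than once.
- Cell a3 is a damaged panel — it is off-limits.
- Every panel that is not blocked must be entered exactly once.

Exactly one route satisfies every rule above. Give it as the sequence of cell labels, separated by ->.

Need to visit all 8 open cells exactly once, starting at b2 and ending at b3.
Route from b2: left to a2, up to a1, 2× right (reaching c1), 2× down (reaching c3), left to b3 — 7 moves in all.
Check: all 8 open cells covered.

b2 -> a2 -> a1 -> b1 -> c1 -> c2 -> c3 -> b3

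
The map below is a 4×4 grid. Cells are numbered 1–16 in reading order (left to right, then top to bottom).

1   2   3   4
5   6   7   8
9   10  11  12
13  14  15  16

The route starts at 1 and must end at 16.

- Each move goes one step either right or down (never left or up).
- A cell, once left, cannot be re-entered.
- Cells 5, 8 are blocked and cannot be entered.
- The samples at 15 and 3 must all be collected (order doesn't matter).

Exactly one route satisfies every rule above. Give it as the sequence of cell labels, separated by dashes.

1 - 2 - 3 - 7 - 11 - 15 - 16

Moves only go right or down, so the column and row indices never decrease.
Route from 1: 2× right (reaching 3), 3× down (reaching 15), right to 16 — 6 moves in all.
Check: all required cells visited.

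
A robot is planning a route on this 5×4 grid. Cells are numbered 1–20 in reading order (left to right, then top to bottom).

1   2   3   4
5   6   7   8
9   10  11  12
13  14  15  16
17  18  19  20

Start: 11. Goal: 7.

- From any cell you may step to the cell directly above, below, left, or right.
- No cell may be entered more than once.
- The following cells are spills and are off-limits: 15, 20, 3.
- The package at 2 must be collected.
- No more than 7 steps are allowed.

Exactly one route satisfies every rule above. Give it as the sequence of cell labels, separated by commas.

11, 10, 9, 5, 1, 2, 6, 7

The budget equals the shortest possible length, so every move has to be on a shortest route through the required cells.
Route from 11: 2× left (reaching 9), 2× up (reaching 1), right to 2, down to 6, right to 7 — 7 moves in all.
Check: all required cells visited; 7 ≤ 7 moves.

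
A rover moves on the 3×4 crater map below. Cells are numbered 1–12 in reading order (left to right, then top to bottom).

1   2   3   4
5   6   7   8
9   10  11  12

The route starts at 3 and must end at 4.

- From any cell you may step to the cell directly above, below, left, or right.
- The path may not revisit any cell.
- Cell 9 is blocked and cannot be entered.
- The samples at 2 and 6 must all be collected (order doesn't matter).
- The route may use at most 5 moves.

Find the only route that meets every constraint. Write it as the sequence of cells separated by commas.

3, 2, 6, 7, 8, 4

The budget equals the shortest possible length, so every move has to be on a shortest route through the required cells.
Route from 3: left 1 to 2, down 1 to 6, right 2 to 8, up 1 to 4 — 5 moves in all.
Check: all required cells visited; 5 ≤ 5 moves.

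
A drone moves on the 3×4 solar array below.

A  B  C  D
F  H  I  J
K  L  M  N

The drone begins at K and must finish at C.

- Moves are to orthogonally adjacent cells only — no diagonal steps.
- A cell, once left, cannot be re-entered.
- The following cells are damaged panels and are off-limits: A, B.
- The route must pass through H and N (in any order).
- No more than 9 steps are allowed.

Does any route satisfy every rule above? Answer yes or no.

One route that works: K → F → H → L → M → N → J → D → C.

yes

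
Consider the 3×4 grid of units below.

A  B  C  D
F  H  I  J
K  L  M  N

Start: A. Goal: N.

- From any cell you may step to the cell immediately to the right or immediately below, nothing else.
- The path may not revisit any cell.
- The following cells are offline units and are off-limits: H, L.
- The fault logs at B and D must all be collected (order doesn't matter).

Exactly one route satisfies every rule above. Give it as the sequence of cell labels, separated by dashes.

Moves only go right or down, so the column and row indices never decrease.
Route from A: 3× right (reaching D), 2× down (reaching N) — 5 moves in all.
Check: all required cells visited.

A - B - C - D - J - N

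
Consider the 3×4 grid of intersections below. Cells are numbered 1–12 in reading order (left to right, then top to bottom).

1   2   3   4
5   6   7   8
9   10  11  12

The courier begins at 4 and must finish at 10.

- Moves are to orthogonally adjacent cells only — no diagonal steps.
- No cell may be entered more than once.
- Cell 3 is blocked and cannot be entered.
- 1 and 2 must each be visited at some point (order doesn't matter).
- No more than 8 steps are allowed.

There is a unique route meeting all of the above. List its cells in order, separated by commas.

4, 8, 7, 6, 2, 1, 5, 9, 10

Any route must reach 1 and 2 and still end at 10 within 8 moves, so the order of the required stops is forced.
Route from 4: down 1 to 8, left 2 to 6, up 1 to 2, left 1 to 1, down 2 to 9, right 1 to 10 — 8 moves in all.
Check: all required cells visited; 8 ≤ 8 moves.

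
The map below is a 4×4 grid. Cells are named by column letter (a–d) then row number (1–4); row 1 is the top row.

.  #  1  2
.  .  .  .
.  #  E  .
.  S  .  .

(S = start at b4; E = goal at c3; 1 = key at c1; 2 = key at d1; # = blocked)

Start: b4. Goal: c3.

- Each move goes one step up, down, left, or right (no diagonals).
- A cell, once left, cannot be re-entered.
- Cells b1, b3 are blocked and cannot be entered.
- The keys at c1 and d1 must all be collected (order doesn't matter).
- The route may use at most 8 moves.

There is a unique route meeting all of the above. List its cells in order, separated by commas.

b4, c4, d4, d3, d2, d1, c1, c2, c3

The budget equals the shortest possible length, so every move has to be on a shortest route through the required cells.
Route from b4: 2× right (reaching d4), 3× up (reaching d1), left to c1, 2× down (reaching c3) — 8 moves in all.
Check: all required cells visited; 8 ≤ 8 moves.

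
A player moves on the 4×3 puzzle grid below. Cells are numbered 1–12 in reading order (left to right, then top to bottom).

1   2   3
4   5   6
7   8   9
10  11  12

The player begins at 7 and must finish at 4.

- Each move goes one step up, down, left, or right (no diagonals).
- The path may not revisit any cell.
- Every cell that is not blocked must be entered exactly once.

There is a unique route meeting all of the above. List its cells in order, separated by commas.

Need to visit all 12 open cells exactly once, starting at 7 and ending at 4.
Route from 7: down 1 to 10, right 2 to 12, up 1 to 9, left 1 to 8, up 1 to 5, right 1 to 6, up 1 to 3, left 2 to 1, down 1 to 4 — 11 moves in all.
Check: all 12 open cells covered.

7, 10, 11, 12, 9, 8, 5, 6, 3, 2, 1, 4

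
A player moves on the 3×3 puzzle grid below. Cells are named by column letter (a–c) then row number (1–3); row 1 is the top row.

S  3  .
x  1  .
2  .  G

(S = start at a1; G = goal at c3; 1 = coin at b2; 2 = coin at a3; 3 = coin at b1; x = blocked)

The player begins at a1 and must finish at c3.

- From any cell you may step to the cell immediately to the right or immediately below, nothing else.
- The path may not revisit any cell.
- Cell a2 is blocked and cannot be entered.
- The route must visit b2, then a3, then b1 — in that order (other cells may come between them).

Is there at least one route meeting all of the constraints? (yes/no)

no

a3 lies to the left of b2, so going from b2 to a3 would need a leftward move — but moves only go right/down, so b2 cannot be visited before a3.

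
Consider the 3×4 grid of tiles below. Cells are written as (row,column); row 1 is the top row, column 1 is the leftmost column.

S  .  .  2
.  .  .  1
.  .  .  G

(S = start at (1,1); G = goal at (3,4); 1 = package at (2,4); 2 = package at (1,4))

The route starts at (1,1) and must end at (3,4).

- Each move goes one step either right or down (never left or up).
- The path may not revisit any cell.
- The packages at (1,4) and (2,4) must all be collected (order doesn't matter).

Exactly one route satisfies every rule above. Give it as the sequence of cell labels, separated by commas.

(1,1), (1,2), (1,3), (1,4), (2,4), (3,4)

Moves only go right or down, so the column and row indices never decrease.
Route from (1,1): right 3 to (1,4), down 2 to (3,4) — 5 moves in all.
Check: all required cells visited.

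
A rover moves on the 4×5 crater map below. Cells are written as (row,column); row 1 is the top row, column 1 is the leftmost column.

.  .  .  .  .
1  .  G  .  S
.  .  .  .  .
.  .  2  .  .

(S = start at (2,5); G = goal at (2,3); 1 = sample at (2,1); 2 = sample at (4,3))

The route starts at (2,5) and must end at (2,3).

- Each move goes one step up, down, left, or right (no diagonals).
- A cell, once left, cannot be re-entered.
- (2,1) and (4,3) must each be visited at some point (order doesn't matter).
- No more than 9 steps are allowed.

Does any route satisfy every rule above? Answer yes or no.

Even ignoring the no-revisit rule, getting from (2,5) to (2,3), taking the cheapest ordering (2,5) → (2,1) → (4,3) → (2,3) needs at least 4 + 4 + 2 = 10 moves (Manhattan distance per leg), which exceeds the 9-move limit.

no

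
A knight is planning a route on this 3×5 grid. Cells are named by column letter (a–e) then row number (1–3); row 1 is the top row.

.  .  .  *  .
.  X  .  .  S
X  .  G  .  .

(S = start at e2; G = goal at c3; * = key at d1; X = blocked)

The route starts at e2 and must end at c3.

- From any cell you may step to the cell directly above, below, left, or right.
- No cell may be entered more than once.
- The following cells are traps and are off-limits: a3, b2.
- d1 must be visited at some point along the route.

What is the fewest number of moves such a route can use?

Any route passes through d1 somewhere between e2 and c3. Summing Manhattan distances along the two legs (e2 → d1 → c3) gives a lower bound of 2 + 3 = 5 moves.
A route of 5 moves achieves this: e2 → e1 → d1 → d2 → d3 → c3.
Since 5 matches the lower bound, it is optimal.

5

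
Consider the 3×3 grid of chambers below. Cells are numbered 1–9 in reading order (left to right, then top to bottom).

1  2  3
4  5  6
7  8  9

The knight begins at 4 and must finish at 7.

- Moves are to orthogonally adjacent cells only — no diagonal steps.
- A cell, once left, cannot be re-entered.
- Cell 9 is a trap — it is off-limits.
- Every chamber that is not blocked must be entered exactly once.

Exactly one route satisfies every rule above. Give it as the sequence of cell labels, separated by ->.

4 -> 1 -> 2 -> 3 -> 6 -> 5 -> 8 -> 7

Need to visit all 8 open cells exactly once, starting at 4 and ending at 7.
Route from 4: up to 1, 2× right (reaching 3), down to 6, left to 5, down to 8, left to 7 — 7 moves in all.
Check: all 8 open cells covered.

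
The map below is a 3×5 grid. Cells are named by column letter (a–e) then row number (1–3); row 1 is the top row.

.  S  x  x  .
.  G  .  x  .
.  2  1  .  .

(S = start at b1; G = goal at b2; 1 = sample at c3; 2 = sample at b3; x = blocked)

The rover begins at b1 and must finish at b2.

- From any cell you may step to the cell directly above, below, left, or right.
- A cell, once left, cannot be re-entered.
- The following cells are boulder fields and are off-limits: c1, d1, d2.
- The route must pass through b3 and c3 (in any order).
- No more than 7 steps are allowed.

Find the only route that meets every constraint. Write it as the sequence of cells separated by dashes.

b1 - a1 - a2 - a3 - b3 - c3 - c2 - b2

The budget equals the shortest possible length, so every move has to be on a shortest route through the required cells.
Route from b1: left to a1, 2× down (reaching a3), 2× right (reaching c3), up to c2, left to b2 — 7 moves in all.
Check: all required cells visited; 7 ≤ 7 moves.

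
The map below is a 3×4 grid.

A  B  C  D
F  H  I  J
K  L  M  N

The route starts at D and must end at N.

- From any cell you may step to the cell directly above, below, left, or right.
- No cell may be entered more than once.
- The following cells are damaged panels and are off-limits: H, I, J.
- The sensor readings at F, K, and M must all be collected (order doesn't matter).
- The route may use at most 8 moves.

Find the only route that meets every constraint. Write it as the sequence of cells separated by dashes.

Any route must reach F, K, and M and still end at N within 8 moves, so the order of the required stops is forced.
Route from D: left 3 to A, down 2 to K, right 3 to N — 8 moves in all.
Check: all required cells visited; 8 ≤ 8 moves.

D - C - B - A - F - K - L - M - N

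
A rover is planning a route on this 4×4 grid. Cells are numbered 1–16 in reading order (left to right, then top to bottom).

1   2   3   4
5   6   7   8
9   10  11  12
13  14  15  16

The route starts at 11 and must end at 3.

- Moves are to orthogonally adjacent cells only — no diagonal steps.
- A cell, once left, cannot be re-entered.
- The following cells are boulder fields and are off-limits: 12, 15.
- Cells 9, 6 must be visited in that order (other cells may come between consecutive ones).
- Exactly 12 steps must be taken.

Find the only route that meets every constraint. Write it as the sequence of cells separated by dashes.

The waypoints must appear in the order 9, 6, with no cell reused.
Route from 11: left to 10, down to 14, left to 13, 3× up (reaching 1), right to 2, down to 6, 2× right (reaching 8), up to 4, left to 3 — 12 moves in all.
Check: order respected (9 at step 4, 6 at step 8); 12 moves as required.

11 - 10 - 14 - 13 - 9 - 5 - 1 - 2 - 6 - 7 - 8 - 4 - 3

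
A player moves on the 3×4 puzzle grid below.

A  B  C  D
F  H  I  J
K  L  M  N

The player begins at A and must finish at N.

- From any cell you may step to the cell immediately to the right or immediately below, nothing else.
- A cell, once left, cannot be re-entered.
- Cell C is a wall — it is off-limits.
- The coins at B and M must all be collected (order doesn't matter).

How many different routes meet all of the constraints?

2

A right/down-only route from A to N makes exactly 2 down-moves and 3 right-moves in some order.
With no other constraints that would be C(5,2) = 10 routes.
A monotone route can only reach the required cells in the order B, M, so split there and multiply the segment counts (each segment already excludes blocked cells): A→B: 1; B→M: 2; M→N: 1; product = 2.
That gives 2 routes.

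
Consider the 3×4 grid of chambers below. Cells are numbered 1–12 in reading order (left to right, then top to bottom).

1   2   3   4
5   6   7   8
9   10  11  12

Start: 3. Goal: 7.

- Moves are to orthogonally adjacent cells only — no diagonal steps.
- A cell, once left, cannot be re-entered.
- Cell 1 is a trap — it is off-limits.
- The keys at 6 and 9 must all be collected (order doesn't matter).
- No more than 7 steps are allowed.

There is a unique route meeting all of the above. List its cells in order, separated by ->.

The budget equals the shortest possible length, so every move has to be on a shortest route through the required cells.
Route from 3: left 1 to 2, down 1 to 6, left 1 to 5, down 1 to 9, right 2 to 11, up 1 to 7 — 7 moves in all.
Check: all required cells visited; 7 ≤ 7 moves.

3 -> 2 -> 6 -> 5 -> 9 -> 10 -> 11 -> 7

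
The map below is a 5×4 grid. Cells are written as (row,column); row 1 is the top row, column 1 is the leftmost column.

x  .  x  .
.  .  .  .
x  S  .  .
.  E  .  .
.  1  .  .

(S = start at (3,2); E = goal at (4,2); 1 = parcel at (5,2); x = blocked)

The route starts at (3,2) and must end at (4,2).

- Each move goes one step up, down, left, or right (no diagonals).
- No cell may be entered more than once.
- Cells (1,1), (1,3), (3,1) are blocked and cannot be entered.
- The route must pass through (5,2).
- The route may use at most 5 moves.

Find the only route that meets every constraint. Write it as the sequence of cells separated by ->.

The budget equals the shortest possible length, so every move has to be on a shortest route through the required cells.
Route from (3,2): right 1 to (3,3), down 2 to (5,3), left 1 to (5,2), up 1 to (4,2) — 5 moves in all.
Check: all required cells visited; 5 ≤ 5 moves.

(3,2) -> (3,3) -> (4,3) -> (5,3) -> (5,2) -> (4,2)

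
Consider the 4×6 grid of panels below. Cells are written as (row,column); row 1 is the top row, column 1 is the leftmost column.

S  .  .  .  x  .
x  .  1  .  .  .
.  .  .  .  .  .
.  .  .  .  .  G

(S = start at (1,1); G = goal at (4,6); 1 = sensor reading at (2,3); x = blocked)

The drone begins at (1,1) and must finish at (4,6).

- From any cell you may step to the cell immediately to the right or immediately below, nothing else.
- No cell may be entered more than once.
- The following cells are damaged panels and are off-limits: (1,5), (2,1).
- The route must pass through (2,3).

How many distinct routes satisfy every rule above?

20

A right/down-only route from (1,1) to (4,6) makes exactly 3 down-moves and 5 right-moves in some order.
With no other constraints that would be C(8,3) = 56 routes.
Split at (2,3) and multiply the segment counts (each segment already excludes blocked cells): (1,1)→(2,3): 2; (2,3)→(4,6): 10; product = 20.
That gives 20 routes.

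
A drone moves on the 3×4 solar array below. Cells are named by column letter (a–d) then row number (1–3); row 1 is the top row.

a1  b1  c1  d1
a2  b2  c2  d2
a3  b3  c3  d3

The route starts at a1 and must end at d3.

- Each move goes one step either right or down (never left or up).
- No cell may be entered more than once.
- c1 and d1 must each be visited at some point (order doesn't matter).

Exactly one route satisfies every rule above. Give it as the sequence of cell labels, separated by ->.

Moves only go right or down, so the column and row indices never decrease.
Route from a1: 3× right (reaching d1), 2× down (reaching d3) — 5 moves in all.
Check: all required cells visited.

a1 -> b1 -> c1 -> d1 -> d2 -> d3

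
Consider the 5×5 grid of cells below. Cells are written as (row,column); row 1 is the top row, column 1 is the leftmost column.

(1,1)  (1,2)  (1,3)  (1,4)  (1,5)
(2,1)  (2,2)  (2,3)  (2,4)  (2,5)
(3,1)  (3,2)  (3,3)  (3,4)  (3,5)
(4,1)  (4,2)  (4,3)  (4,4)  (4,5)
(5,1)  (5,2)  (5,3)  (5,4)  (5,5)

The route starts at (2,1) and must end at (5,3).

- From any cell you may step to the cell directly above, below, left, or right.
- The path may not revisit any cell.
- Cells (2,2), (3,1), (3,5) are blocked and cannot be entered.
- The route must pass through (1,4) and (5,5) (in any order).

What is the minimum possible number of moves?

Any route passes through (1,4) and (5,5) in some order between (2,1) and (5,3). Summing Manhattan distances along each leg and taking the cheapest ordering ((2,1) → (1,4) → (5,5) → (5,3)) gives a lower bound of 4 + 5 + 2 = 11 moves.
A route of 11 moves achieves this: (2,1) → (1,1) → (1,2) → (1,3) → (1,4) → (2,4) → (3,4) → (4,4) → (4,5) → (5,5) → (5,4) → (5,3).
Since 11 matches the lower bound, it is optimal.

11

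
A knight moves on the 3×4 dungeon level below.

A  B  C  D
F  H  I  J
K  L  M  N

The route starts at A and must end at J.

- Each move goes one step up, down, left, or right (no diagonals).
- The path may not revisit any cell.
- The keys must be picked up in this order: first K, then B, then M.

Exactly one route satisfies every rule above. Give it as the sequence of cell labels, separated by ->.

A -> F -> K -> L -> H -> B -> C -> I -> M -> N -> J

The waypoints must appear in the order K, B, M, with no cell reused.
Route from A: down 2 to K, right 1 to L, up 2 to B, right 1 to C, down 2 to M, right 1 to N, up 1 to J — 10 moves in all.
Check: order respected (K at step 2, B at step 5, M at step 8).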